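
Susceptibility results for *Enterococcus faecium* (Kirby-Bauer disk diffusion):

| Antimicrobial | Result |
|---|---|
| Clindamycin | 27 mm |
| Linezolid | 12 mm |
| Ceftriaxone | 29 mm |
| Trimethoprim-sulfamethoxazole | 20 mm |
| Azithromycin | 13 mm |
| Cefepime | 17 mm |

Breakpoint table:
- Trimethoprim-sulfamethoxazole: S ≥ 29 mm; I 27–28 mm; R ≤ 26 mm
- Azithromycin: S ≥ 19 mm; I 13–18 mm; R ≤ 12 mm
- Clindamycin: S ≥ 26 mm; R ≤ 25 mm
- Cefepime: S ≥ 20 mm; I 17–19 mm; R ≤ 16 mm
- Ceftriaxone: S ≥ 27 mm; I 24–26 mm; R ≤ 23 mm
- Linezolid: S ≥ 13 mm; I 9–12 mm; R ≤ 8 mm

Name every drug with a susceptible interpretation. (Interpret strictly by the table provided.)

clindamycin, ceftriaxone

Clindamycin: 27 mm is ≥ 26 mm ⇒ Susceptible
Linezolid: 12 mm is in 9–12 mm → I
Ceftriaxone (29 mm) ≥ 27 mm ⇒ susceptible
Trimethoprim-sulfamethoxazole (20 mm) ≤ 26 mm ⇒ resistant
Azithromycin (13 mm) in 13–18 mm — Intermediate
Cefepime: 17 mm is in 17–19 mm → I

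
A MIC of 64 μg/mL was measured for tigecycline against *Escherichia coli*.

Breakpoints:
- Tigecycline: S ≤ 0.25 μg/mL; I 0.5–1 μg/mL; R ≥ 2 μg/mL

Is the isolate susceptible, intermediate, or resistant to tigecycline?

R

Tigecycline: 64 μg/mL is ≥ 2 μg/mL ⇒ resistant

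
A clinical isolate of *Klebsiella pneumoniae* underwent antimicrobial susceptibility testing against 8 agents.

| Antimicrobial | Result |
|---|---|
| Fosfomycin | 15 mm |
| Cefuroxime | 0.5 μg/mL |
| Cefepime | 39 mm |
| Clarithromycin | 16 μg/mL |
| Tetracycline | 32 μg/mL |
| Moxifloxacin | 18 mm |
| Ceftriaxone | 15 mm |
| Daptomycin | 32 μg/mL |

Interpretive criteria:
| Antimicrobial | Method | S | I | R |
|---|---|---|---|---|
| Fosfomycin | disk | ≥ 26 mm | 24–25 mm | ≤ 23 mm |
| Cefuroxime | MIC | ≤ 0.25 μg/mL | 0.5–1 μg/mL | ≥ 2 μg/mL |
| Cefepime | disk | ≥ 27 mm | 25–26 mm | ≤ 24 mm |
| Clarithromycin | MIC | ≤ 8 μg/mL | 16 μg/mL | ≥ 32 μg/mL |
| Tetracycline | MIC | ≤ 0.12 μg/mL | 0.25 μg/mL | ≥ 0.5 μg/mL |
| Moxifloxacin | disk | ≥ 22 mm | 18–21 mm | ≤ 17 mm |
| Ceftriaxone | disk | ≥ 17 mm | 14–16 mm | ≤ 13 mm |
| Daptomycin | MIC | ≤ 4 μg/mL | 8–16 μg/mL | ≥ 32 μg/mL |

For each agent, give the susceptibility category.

R, I, S, I, R, I, I, R

Fosfomycin 15 mm: ≤ 23 mm — Resistant
Cefuroxime: 0.5 μg/mL is in 0.5–1 μg/mL — I
Cefepime (39 mm) ≥ 27 mm — susceptible
Clarithromycin: 16 μg/mL is = 16 μg/mL — Intermediate
Tetracycline (32 μg/mL) ≥ 0.5 μg/mL — Resistant
Moxifloxacin (18 mm) in 18–21 mm → intermediate
Ceftriaxone 15 mm: in 14–16 mm ⇒ intermediate
Daptomycin: 32 μg/mL is ≥ 32 μg/mL → R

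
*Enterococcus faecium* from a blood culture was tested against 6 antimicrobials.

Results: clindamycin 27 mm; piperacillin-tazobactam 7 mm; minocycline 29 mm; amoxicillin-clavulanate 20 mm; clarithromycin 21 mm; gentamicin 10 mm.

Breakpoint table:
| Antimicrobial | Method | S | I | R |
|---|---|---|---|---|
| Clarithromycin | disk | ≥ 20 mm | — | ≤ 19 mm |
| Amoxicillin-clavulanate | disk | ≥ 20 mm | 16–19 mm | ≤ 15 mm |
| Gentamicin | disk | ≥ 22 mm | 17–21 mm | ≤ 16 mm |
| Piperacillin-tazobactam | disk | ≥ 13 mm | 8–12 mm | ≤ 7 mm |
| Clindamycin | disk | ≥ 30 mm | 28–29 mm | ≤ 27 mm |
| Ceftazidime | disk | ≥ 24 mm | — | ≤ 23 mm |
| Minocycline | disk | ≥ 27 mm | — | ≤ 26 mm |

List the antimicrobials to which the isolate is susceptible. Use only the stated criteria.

Clindamycin: 27 mm is ≤ 27 mm ⇒ R
Piperacillin-tazobactam (7 mm) ≤ 7 mm ⇒ Resistant
Minocycline (29 mm) ≥ 27 mm ⇒ Susceptible
Amoxicillin-clavulanate: 20 mm is ≥ 20 mm ⇒ S
Clarithromycin (21 mm) ≥ 20 mm → Susceptible
Gentamicin (10 mm) ≤ 16 mm — R

minocycline, amoxicillin-clavulanate, clarithromycin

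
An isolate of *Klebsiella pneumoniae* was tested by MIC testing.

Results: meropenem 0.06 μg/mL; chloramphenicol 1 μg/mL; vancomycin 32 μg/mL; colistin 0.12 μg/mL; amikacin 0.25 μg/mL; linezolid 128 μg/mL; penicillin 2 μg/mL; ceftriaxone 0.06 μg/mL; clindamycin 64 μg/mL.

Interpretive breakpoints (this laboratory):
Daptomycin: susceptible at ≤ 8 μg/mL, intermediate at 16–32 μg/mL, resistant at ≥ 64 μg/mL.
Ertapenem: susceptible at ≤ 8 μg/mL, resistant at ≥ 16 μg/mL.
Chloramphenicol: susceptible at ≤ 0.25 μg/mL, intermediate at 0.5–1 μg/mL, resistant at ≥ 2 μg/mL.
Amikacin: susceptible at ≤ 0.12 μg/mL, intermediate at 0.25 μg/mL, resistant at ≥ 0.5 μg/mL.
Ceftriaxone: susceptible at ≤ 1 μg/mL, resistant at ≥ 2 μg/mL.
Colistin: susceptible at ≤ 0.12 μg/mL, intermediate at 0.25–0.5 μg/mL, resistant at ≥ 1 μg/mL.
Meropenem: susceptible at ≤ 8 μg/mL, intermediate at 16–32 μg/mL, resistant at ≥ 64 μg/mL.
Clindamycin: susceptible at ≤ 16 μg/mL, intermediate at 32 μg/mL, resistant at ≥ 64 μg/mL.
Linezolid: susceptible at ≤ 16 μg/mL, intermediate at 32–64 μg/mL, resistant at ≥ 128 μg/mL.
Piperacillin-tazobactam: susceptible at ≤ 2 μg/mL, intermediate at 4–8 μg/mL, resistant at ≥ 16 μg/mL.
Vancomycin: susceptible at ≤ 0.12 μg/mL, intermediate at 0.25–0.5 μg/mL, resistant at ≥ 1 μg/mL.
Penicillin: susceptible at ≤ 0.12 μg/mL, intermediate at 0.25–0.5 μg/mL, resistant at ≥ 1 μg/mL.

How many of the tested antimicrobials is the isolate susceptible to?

3

Meropenem 0.06 μg/mL: ≤ 8 μg/mL → S
Chloramphenicol (1 μg/mL) in 0.5–1 μg/mL — intermediate
Vancomycin (32 μg/mL) ≥ 1 μg/mL ⇒ resistant
Colistin (0.12 μg/mL) ≤ 0.12 μg/mL — susceptible
Amikacin (0.25 μg/mL) = 0.25 μg/mL → intermediate
Linezolid: 128 μg/mL is ≥ 128 μg/mL → R
Penicillin (2 μg/mL) ≥ 1 μg/mL ⇒ Resistant
Ceftriaxone (0.06 μg/mL) ≤ 1 μg/mL → susceptible
Clindamycin 64 μg/mL: ≥ 64 μg/mL → R
Susceptible: 3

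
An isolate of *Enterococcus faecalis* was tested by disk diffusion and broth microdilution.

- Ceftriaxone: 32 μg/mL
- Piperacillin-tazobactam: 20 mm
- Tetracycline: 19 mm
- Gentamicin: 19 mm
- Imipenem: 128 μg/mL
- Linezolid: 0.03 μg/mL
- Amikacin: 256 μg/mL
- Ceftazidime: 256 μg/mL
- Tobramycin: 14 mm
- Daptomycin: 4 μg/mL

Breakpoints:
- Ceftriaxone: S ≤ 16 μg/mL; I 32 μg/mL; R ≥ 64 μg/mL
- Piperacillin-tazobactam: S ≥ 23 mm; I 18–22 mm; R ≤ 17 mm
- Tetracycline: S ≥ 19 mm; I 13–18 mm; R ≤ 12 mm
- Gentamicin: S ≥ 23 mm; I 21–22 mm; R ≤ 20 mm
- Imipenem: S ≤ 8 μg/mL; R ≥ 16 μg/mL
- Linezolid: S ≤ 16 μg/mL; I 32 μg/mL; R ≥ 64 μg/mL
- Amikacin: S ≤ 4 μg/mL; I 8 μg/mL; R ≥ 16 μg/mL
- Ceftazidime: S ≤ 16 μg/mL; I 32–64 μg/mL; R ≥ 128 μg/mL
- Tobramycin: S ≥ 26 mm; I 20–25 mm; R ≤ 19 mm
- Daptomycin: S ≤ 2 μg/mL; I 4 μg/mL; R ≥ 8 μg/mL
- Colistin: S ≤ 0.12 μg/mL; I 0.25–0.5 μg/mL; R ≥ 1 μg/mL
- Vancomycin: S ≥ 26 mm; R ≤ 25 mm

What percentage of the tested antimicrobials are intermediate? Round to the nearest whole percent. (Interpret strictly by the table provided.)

Ceftriaxone: 32 μg/mL is = 32 μg/mL ⇒ Intermediate
Piperacillin-tazobactam (20 mm) in 18–22 mm — intermediate
Tetracycline 19 mm: ≥ 19 mm ⇒ S
Gentamicin 19 mm: ≤ 20 mm → Resistant
Imipenem (128 μg/mL) ≥ 16 μg/mL → R
Linezolid (0.03 μg/mL) ≤ 16 μg/mL → S
Amikacin: 256 μg/mL is ≥ 16 μg/mL ⇒ resistant
Ceftazidime: 256 μg/mL is ≥ 128 μg/mL — resistant
Tobramycin 14 mm: ≤ 19 mm — R
Daptomycin (4 μg/mL) = 4 μg/mL — intermediate
Intermediate: 3/10

30%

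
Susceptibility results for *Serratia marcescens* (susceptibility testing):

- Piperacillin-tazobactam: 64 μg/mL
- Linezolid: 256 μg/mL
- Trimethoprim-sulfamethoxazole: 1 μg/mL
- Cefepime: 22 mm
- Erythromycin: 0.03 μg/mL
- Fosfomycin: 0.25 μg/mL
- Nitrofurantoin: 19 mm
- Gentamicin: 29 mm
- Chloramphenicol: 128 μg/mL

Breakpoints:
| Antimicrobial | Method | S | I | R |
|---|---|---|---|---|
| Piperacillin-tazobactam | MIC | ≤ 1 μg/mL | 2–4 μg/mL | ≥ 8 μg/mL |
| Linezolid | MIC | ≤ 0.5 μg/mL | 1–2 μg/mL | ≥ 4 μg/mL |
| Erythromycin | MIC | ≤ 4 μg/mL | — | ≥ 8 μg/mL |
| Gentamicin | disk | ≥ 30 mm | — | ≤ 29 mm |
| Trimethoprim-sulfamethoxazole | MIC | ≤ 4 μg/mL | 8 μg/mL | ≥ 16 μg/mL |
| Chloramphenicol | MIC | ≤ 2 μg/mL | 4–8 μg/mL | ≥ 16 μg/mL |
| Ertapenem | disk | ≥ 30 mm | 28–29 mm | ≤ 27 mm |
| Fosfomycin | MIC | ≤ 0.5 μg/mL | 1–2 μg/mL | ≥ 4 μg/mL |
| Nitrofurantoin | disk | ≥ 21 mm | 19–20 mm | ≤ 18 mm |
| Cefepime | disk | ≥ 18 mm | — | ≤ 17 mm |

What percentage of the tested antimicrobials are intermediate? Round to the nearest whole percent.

11%

Piperacillin-tazobactam 64 μg/mL: ≥ 8 μg/mL ⇒ R
Linezolid: 256 μg/mL is ≥ 4 μg/mL — resistant
Trimethoprim-sulfamethoxazole (1 μg/mL) ≤ 4 μg/mL — susceptible
Cefepime: 22 mm is ≥ 18 mm — S
Erythromycin (0.03 μg/mL) ≤ 4 μg/mL ⇒ Susceptible
Fosfomycin (0.25 μg/mL) ≤ 0.5 μg/mL ⇒ S
Nitrofurantoin 19 mm: in 19–20 mm — I
Gentamicin 29 mm: ≤ 29 mm — Resistant
Chloramphenicol: 128 μg/mL is ≥ 16 μg/mL → R
Intermediate: 1/9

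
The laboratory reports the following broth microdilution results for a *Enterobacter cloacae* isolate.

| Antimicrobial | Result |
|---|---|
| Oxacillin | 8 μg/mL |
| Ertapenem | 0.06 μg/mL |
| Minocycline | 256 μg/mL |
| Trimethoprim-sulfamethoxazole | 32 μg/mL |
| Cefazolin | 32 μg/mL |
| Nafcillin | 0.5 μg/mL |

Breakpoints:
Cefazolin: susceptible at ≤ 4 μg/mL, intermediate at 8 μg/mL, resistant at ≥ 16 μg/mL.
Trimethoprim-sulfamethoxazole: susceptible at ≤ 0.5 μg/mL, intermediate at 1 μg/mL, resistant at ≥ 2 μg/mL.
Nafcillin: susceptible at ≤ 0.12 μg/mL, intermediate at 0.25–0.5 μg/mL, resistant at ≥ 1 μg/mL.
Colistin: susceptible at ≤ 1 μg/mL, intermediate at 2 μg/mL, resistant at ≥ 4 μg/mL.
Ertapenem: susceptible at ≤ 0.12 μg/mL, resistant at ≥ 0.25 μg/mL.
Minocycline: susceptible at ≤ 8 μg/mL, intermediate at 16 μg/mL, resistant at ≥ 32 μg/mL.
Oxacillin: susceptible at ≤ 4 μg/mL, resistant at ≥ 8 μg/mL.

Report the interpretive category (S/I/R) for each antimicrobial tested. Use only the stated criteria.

Oxacillin 8 μg/mL: ≥ 8 μg/mL ⇒ resistant
Ertapenem 0.06 μg/mL: ≤ 0.12 μg/mL — Susceptible
Minocycline (256 μg/mL) ≥ 32 μg/mL → R
Trimethoprim-sulfamethoxazole (32 μg/mL) ≥ 2 μg/mL ⇒ Resistant
Cefazolin 32 μg/mL: ≥ 16 μg/mL ⇒ Resistant
Nafcillin: 0.5 μg/mL is in 0.25–0.5 μg/mL ⇒ intermediate

R, S, R, R, R, I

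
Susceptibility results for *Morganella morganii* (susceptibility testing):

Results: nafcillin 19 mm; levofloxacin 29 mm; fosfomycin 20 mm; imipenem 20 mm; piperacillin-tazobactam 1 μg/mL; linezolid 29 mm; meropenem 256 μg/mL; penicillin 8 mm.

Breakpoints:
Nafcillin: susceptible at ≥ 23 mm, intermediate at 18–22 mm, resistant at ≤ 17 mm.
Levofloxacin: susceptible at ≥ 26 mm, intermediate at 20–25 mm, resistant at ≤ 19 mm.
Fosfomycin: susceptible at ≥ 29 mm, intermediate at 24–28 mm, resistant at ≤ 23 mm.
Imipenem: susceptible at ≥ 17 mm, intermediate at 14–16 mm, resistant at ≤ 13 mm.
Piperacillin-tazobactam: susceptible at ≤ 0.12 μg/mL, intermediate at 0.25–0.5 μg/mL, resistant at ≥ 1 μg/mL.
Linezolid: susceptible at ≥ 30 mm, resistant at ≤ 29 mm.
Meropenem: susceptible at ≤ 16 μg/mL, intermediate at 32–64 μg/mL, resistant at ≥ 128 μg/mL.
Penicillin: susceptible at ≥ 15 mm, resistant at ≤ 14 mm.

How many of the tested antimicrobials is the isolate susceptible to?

2

Nafcillin 19 mm: in 18–22 mm ⇒ Intermediate
Levofloxacin: 29 mm is ≥ 26 mm ⇒ Susceptible
Fosfomycin 20 mm: ≤ 23 mm → Resistant
Imipenem: 20 mm is ≥ 17 mm ⇒ Susceptible
Piperacillin-tazobactam 1 μg/mL: ≥ 1 μg/mL → R
Linezolid 29 mm: ≤ 29 mm — resistant
Meropenem (256 μg/mL) ≥ 128 μg/mL → R
Penicillin 8 mm: ≤ 14 mm ⇒ Resistant
Susceptible: 2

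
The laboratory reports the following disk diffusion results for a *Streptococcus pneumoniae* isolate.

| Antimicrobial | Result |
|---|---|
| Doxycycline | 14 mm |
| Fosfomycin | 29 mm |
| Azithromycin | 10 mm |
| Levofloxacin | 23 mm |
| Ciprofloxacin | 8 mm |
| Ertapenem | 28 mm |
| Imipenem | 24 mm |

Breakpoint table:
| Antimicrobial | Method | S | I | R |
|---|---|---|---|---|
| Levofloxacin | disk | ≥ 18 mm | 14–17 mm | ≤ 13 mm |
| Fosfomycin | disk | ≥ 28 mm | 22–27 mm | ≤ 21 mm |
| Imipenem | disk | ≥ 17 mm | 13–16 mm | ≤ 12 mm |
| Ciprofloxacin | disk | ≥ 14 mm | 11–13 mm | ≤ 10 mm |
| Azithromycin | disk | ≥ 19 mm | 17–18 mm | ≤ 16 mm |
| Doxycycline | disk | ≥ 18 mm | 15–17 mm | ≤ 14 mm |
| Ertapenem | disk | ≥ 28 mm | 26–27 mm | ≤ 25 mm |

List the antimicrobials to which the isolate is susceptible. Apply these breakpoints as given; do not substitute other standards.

fosfomycin, levofloxacin, ertapenem, imipenem

Doxycycline (14 mm) ≤ 14 mm — Resistant
Fosfomycin 29 mm: ≥ 28 mm — susceptible
Azithromycin (10 mm) ≤ 16 mm → resistant
Levofloxacin 23 mm: ≥ 18 mm — S
Ciprofloxacin 8 mm: ≤ 10 mm — resistant
Ertapenem: 28 mm is ≥ 28 mm → susceptible
Imipenem: 24 mm is ≥ 17 mm → Susceptible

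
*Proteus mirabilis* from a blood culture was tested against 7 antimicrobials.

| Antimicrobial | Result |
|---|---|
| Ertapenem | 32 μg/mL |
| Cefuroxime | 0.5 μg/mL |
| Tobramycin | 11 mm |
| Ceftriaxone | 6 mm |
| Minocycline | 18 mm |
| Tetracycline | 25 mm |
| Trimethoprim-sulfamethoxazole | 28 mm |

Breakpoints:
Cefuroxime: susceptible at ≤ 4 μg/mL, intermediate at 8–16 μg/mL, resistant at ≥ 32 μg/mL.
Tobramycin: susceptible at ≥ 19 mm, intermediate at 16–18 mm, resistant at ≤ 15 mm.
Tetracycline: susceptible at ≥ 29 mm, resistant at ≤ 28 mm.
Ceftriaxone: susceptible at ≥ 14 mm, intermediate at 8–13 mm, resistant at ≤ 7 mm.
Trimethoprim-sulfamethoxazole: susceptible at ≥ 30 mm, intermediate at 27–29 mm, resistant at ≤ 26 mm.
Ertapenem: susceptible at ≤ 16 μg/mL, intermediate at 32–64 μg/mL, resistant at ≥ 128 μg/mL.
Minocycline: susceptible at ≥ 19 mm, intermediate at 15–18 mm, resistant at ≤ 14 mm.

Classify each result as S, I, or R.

Ertapenem: 32 μg/mL is in 32–64 μg/mL ⇒ Intermediate
Cefuroxime (0.5 μg/mL) ≤ 4 μg/mL ⇒ S
Tobramycin 11 mm: ≤ 15 mm → Resistant
Ceftriaxone (6 mm) ≤ 7 mm → resistant
Minocycline: 18 mm is in 15–18 mm ⇒ intermediate
Tetracycline (25 mm) ≤ 28 mm → R
Trimethoprim-sulfamethoxazole: 28 mm is in 27–29 mm — intermediate

I, S, R, R, I, R, I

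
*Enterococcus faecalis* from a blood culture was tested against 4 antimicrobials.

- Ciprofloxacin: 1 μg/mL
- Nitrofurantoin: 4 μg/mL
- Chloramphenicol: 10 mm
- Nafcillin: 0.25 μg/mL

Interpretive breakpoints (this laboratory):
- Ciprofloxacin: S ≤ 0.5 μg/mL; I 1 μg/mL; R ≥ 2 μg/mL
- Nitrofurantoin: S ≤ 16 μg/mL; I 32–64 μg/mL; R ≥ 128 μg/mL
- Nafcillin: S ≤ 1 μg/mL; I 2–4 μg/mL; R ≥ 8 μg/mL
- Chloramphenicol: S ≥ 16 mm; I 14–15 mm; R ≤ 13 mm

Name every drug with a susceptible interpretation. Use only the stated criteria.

nitrofurantoin, nafcillin

Ciprofloxacin: 1 μg/mL is = 1 μg/mL → I
Nitrofurantoin 4 μg/mL: ≤ 16 μg/mL → S
Chloramphenicol 10 mm: ≤ 13 mm — Resistant
Nafcillin 0.25 μg/mL: ≤ 1 μg/mL — susceptible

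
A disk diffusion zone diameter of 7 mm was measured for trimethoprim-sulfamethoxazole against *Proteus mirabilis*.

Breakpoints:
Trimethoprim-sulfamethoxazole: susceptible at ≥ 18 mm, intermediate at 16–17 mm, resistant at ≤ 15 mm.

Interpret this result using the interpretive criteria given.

R

Trimethoprim-sulfamethoxazole 7 mm: ≤ 15 mm ⇒ Resistant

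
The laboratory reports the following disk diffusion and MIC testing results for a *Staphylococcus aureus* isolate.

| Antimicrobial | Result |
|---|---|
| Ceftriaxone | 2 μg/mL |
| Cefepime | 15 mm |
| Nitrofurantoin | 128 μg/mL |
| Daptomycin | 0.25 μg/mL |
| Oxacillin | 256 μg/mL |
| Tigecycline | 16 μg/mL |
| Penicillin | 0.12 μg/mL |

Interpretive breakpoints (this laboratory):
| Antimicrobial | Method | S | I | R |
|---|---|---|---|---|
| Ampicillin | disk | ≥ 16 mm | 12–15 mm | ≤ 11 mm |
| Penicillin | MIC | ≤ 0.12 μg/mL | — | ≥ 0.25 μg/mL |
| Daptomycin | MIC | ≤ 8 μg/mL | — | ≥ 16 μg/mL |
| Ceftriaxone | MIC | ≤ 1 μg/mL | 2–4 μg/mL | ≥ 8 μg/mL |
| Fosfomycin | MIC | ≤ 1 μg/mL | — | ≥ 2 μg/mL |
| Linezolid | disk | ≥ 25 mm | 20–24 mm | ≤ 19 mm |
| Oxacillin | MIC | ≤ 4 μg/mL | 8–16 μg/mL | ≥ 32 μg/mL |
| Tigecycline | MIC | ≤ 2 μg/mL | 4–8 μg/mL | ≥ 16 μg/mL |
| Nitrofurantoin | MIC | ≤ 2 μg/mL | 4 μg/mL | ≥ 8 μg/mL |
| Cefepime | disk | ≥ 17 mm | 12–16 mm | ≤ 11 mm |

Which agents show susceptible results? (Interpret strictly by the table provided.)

daptomycin, penicillin

Ceftriaxone (2 μg/mL) in 2–4 μg/mL → intermediate
Cefepime (15 mm) in 12–16 mm — I
Nitrofurantoin: 128 μg/mL is ≥ 8 μg/mL ⇒ R
Daptomycin (0.25 μg/mL) ≤ 8 μg/mL → S
Oxacillin: 256 μg/mL is ≥ 32 μg/mL ⇒ Resistant
Tigecycline 16 μg/mL: ≥ 16 μg/mL → R
Penicillin: 0.12 μg/mL is ≤ 0.12 μg/mL — susceptible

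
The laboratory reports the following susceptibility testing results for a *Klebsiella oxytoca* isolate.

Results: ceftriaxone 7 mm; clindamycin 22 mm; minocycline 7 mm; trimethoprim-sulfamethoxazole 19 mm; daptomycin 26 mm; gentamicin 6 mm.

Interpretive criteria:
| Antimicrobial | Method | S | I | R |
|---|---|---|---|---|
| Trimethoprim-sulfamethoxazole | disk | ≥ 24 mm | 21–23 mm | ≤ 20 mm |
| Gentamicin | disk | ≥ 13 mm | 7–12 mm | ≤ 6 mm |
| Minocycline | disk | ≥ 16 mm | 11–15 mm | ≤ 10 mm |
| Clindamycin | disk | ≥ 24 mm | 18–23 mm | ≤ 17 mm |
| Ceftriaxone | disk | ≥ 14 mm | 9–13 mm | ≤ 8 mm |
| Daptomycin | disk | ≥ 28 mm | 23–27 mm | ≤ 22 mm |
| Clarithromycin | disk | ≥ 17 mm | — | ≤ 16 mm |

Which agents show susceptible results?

none

Ceftriaxone 7 mm: ≤ 8 mm ⇒ Resistant
Clindamycin: 22 mm is in 18–23 mm → intermediate
Minocycline (7 mm) ≤ 10 mm ⇒ R
Trimethoprim-sulfamethoxazole (19 mm) ≤ 20 mm → R
Daptomycin: 26 mm is in 23–27 mm ⇒ Intermediate
Gentamicin (6 mm) ≤ 6 mm ⇒ Resistant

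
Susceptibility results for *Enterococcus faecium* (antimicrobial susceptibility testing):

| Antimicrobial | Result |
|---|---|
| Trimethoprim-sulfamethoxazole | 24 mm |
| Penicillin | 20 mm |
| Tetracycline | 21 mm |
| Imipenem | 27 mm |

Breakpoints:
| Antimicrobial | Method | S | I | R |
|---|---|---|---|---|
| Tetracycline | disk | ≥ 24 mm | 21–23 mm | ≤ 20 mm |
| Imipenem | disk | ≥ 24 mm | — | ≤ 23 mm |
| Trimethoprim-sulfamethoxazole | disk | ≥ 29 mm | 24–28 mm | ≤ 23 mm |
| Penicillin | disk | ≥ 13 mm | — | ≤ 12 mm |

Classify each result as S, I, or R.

Trimethoprim-sulfamethoxazole 24 mm: in 24–28 mm → Intermediate
Penicillin: 20 mm is ≥ 13 mm — susceptible
Tetracycline: 21 mm is in 21–23 mm ⇒ intermediate
Imipenem: 27 mm is ≥ 24 mm — S

I, S, I, S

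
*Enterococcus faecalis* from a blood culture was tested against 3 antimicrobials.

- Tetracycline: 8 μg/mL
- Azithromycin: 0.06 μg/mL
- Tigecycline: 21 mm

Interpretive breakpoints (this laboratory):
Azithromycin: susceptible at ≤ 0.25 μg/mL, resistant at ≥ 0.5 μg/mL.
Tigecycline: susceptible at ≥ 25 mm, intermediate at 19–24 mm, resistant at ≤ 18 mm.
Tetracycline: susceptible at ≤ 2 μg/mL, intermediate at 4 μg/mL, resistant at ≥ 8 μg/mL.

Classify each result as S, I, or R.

R, S, I

Tetracycline (8 μg/mL) ≥ 8 μg/mL ⇒ Resistant
Azithromycin: 0.06 μg/mL is ≤ 0.25 μg/mL → Susceptible
Tigecycline: 21 mm is in 19–24 mm — I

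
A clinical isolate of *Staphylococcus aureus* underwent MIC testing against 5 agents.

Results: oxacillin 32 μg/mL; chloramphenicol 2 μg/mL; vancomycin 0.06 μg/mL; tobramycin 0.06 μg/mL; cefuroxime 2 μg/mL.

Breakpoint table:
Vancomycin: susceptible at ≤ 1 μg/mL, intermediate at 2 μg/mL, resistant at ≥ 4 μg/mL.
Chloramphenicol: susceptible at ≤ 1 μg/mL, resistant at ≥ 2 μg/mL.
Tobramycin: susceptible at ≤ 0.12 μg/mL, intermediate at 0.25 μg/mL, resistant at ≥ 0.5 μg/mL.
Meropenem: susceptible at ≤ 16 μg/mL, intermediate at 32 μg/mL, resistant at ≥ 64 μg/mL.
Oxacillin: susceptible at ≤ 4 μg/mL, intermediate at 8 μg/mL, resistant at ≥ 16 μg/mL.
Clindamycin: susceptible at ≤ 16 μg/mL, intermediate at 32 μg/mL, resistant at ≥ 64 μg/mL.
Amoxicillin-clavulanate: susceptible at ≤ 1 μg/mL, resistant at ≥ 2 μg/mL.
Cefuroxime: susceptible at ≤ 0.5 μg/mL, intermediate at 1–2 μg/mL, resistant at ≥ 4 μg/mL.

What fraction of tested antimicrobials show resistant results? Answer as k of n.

2 of 5

Oxacillin: 32 μg/mL is ≥ 16 μg/mL ⇒ R
Chloramphenicol (2 μg/mL) ≥ 2 μg/mL → R
Vancomycin 0.06 μg/mL: ≤ 1 μg/mL → Susceptible
Tobramycin: 0.06 μg/mL is ≤ 0.12 μg/mL ⇒ Susceptible
Cefuroxime (2 μg/mL) in 1–2 μg/mL ⇒ I
Resistant: 2/5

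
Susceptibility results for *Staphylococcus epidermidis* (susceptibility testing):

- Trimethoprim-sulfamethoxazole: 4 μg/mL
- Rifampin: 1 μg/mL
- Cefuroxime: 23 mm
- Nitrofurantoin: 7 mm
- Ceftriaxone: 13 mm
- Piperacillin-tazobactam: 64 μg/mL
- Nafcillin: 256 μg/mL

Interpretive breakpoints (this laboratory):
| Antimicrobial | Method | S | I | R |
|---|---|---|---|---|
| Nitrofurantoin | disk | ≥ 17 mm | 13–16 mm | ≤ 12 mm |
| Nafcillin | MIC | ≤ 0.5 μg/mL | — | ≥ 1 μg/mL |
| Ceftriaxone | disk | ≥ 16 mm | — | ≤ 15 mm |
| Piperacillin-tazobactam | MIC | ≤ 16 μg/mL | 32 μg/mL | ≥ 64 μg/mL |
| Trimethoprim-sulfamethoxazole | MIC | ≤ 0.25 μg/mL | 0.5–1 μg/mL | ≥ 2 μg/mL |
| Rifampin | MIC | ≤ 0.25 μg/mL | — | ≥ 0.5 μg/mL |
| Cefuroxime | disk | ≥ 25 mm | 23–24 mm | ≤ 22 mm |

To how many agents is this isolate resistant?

Trimethoprim-sulfamethoxazole (4 μg/mL) ≥ 2 μg/mL ⇒ R
Rifampin (1 μg/mL) ≥ 0.5 μg/mL ⇒ resistant
Cefuroxime 23 mm: in 23–24 mm → Intermediate
Nitrofurantoin (7 mm) ≤ 12 mm — Resistant
Ceftriaxone: 13 mm is ≤ 15 mm ⇒ R
Piperacillin-tazobactam: 64 μg/mL is ≥ 64 μg/mL — R
Nafcillin: 256 μg/mL is ≥ 1 μg/mL — resistant
Resistant: 6

6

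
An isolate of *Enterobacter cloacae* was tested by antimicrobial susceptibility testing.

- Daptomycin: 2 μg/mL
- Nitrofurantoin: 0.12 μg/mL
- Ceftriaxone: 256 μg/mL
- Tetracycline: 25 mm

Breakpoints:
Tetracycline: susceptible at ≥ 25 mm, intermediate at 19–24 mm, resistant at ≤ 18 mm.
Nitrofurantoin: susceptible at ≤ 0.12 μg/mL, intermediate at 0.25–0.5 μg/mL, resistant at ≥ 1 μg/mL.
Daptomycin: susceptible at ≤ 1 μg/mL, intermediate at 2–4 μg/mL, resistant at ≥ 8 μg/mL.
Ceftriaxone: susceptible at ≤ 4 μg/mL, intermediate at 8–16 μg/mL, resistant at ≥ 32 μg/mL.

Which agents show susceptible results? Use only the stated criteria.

nitrofurantoin, tetracycline

Daptomycin (2 μg/mL) in 2–4 μg/mL → intermediate
Nitrofurantoin: 0.12 μg/mL is ≤ 0.12 μg/mL — Susceptible
Ceftriaxone: 256 μg/mL is ≥ 32 μg/mL — resistant
Tetracycline 25 mm: ≥ 25 mm — susceptible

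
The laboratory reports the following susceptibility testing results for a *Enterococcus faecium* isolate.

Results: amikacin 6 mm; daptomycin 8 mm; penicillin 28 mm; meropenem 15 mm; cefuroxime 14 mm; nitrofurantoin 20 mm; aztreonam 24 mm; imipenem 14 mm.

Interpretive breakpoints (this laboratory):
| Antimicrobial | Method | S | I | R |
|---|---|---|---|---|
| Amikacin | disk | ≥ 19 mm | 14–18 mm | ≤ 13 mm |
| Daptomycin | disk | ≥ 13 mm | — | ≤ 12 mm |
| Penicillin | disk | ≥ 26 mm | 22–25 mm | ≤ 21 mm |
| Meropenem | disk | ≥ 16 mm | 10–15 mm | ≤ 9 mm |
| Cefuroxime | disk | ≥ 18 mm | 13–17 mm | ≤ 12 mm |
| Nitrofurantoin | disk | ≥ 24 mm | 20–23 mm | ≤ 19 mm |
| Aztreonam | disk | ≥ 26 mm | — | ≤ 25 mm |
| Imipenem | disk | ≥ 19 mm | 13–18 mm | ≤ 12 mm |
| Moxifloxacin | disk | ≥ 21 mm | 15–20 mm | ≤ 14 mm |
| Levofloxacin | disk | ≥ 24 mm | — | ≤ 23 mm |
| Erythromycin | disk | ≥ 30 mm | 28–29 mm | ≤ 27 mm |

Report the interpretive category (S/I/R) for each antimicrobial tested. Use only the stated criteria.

R, R, S, I, I, I, R, I

Amikacin 6 mm: ≤ 13 mm → R
Daptomycin 8 mm: ≤ 12 mm — Resistant
Penicillin: 28 mm is ≥ 26 mm → S
Meropenem: 15 mm is in 10–15 mm ⇒ I
Cefuroxime: 14 mm is in 13–17 mm — intermediate
Nitrofurantoin (20 mm) in 20–23 mm → Intermediate
Aztreonam (24 mm) ≤ 25 mm — R
Imipenem (14 mm) in 13–18 mm — Intermediate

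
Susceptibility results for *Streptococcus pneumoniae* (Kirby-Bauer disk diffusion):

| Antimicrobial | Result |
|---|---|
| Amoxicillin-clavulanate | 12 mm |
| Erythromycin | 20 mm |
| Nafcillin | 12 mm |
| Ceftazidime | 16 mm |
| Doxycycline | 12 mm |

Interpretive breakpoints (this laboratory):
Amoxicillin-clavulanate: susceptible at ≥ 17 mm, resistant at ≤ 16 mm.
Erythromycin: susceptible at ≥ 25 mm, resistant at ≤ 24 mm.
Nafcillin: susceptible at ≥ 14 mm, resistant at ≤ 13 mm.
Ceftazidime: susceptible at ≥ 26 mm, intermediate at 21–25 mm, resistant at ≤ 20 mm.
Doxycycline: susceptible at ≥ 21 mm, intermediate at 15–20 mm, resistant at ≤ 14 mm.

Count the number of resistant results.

5

Amoxicillin-clavulanate 12 mm: ≤ 16 mm ⇒ Resistant
Erythromycin 20 mm: ≤ 24 mm → R
Nafcillin 12 mm: ≤ 13 mm ⇒ R
Ceftazidime: 16 mm is ≤ 20 mm ⇒ Resistant
Doxycycline (12 mm) ≤ 14 mm ⇒ resistant
Resistant: 5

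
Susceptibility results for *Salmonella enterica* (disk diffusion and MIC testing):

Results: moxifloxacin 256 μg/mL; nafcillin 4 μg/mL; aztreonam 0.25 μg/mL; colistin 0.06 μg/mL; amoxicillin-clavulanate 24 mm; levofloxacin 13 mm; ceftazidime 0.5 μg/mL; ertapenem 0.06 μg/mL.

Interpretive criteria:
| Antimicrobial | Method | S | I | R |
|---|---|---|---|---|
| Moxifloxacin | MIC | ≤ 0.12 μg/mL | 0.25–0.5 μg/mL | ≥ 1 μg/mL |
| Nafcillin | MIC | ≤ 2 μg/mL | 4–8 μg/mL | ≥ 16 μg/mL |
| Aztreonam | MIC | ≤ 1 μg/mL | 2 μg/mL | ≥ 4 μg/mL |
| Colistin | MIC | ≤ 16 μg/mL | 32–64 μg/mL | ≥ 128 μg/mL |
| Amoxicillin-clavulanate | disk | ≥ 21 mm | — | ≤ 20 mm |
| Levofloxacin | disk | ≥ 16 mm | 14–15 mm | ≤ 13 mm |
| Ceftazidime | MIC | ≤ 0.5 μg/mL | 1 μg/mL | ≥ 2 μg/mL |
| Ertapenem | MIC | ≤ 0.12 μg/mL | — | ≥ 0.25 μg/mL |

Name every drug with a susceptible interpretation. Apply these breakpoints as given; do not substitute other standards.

Moxifloxacin (256 μg/mL) ≥ 1 μg/mL — resistant
Nafcillin: 4 μg/mL is in 4–8 μg/mL — Intermediate
Aztreonam 0.25 μg/mL: ≤ 1 μg/mL ⇒ Susceptible
Colistin 0.06 μg/mL: ≤ 16 μg/mL — S
Amoxicillin-clavulanate 24 mm: ≥ 21 mm → susceptible
Levofloxacin 13 mm: ≤ 13 mm ⇒ Resistant
Ceftazidime: 0.5 μg/mL is ≤ 0.5 μg/mL ⇒ susceptible
Ertapenem: 0.06 μg/mL is ≤ 0.12 μg/mL ⇒ S

aztreonam, colistin, amoxicillin-clavulanate, ceftazidime, ertapenem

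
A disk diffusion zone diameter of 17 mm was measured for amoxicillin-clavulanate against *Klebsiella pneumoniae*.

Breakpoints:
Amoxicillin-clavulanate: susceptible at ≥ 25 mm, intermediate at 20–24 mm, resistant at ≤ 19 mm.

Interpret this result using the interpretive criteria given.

R

Amoxicillin-clavulanate 17 mm: ≤ 19 mm → Resistant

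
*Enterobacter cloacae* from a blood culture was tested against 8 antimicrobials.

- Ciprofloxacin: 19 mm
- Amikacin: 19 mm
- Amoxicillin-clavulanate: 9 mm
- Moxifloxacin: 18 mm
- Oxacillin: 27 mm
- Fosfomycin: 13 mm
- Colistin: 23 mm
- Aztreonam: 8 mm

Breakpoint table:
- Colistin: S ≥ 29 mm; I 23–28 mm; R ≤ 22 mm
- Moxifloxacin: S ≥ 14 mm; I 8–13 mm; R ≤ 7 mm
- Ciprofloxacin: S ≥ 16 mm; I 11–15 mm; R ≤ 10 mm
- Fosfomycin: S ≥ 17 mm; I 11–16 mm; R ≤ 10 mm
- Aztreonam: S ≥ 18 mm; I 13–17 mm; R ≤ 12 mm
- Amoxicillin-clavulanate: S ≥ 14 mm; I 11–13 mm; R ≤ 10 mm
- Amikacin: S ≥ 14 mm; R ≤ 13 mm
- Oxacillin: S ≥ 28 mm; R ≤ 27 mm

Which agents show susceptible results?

Ciprofloxacin: 19 mm is ≥ 16 mm → Susceptible
Amikacin: 19 mm is ≥ 14 mm → susceptible
Amoxicillin-clavulanate 9 mm: ≤ 10 mm → resistant
Moxifloxacin 18 mm: ≥ 14 mm ⇒ Susceptible
Oxacillin 27 mm: ≤ 27 mm — resistant
Fosfomycin (13 mm) in 11–16 mm — intermediate
Colistin 23 mm: in 23–28 mm → Intermediate
Aztreonam 8 mm: ≤ 12 mm ⇒ R

ciprofloxacin, amikacin, moxifloxacin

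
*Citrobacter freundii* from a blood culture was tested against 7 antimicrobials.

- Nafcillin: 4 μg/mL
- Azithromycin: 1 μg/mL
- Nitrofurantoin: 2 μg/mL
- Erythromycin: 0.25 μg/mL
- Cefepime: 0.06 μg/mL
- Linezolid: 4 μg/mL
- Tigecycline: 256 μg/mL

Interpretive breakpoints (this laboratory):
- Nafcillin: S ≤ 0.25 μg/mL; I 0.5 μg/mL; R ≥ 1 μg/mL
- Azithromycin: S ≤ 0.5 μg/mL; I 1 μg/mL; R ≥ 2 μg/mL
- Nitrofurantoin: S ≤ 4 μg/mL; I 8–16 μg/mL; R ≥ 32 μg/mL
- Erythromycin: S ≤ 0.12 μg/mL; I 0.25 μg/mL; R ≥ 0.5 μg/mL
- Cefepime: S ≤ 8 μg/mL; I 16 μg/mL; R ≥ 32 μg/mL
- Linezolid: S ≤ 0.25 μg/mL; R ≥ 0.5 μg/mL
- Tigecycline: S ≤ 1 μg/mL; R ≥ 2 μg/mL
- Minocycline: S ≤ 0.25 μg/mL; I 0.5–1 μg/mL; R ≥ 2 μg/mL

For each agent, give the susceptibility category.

Nafcillin: 4 μg/mL is ≥ 1 μg/mL ⇒ R
Azithromycin 1 μg/mL: = 1 μg/mL ⇒ intermediate
Nitrofurantoin: 2 μg/mL is ≤ 4 μg/mL — susceptible
Erythromycin 0.25 μg/mL: = 0.25 μg/mL → intermediate
Cefepime 0.06 μg/mL: ≤ 8 μg/mL ⇒ Susceptible
Linezolid 4 μg/mL: ≥ 0.5 μg/mL ⇒ Resistant
Tigecycline: 256 μg/mL is ≥ 2 μg/mL — resistant

R, I, S, I, S, R, R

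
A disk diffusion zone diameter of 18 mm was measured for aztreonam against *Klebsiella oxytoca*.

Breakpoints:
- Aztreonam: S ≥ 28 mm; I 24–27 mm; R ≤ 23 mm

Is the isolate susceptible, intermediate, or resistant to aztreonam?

Aztreonam (18 mm) ≤ 23 mm ⇒ resistant

Resistant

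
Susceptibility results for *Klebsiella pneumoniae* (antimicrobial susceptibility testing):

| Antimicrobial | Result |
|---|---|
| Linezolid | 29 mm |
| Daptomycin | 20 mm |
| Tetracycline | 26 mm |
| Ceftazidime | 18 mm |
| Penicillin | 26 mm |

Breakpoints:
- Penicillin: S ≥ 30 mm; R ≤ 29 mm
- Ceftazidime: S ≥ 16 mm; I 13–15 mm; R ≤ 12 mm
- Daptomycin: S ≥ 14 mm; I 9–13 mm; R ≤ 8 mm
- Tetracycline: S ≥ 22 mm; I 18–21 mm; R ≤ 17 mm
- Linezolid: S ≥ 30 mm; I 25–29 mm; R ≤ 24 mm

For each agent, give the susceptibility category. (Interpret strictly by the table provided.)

Linezolid (29 mm) in 25–29 mm — Intermediate
Daptomycin (20 mm) ≥ 14 mm → S
Tetracycline: 26 mm is ≥ 22 mm ⇒ susceptible
Ceftazidime: 18 mm is ≥ 16 mm → Susceptible
Penicillin: 26 mm is ≤ 29 mm — R

I, S, S, S, R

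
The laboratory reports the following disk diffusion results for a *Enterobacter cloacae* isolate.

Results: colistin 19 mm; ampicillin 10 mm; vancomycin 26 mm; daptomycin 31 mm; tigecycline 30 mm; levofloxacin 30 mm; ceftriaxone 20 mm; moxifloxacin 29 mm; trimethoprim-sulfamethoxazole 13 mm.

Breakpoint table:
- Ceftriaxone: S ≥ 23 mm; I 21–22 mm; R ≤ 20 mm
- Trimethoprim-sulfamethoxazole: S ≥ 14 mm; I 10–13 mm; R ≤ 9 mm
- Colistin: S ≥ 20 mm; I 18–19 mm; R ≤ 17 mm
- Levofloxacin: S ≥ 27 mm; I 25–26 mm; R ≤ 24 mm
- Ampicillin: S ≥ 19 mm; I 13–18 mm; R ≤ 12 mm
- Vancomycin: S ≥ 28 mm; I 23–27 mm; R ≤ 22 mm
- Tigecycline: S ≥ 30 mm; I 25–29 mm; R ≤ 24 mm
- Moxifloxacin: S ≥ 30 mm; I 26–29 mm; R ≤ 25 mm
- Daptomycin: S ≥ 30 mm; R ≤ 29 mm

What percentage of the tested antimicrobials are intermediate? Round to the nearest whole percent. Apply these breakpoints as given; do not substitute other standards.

Colistin: 19 mm is in 18–19 mm → I
Ampicillin: 10 mm is ≤ 12 mm — R
Vancomycin: 26 mm is in 23–27 mm → I
Daptomycin 31 mm: ≥ 30 mm ⇒ Susceptible
Tigecycline (30 mm) ≥ 30 mm — Susceptible
Levofloxacin: 30 mm is ≥ 27 mm — susceptible
Ceftriaxone (20 mm) ≤ 20 mm — Resistant
Moxifloxacin (29 mm) in 26–29 mm ⇒ Intermediate
Trimethoprim-sulfamethoxazole (13 mm) in 10–13 mm — I
Intermediate: 4/9

44%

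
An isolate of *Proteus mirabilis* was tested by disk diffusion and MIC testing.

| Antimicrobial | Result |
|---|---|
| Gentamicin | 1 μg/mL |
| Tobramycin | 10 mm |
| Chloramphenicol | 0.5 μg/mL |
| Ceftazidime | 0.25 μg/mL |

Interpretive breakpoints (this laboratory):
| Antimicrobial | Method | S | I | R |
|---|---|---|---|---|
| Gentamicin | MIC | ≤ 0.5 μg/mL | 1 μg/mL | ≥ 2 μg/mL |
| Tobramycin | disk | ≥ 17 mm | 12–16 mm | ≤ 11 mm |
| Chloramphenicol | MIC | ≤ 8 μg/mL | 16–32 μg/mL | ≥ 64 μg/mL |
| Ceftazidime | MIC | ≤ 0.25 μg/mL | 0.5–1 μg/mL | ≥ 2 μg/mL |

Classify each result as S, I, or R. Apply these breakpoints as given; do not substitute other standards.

I, R, S, S

Gentamicin (1 μg/mL) = 1 μg/mL ⇒ Intermediate
Tobramycin 10 mm: ≤ 11 mm → R
Chloramphenicol 0.5 μg/mL: ≤ 8 μg/mL — susceptible
Ceftazidime (0.25 μg/mL) ≤ 0.25 μg/mL ⇒ Susceptible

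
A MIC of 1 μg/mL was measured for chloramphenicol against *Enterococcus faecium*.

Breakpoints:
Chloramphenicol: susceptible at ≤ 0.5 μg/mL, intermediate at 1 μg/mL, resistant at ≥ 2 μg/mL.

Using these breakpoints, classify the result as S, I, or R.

Intermediate

Chloramphenicol (1 μg/mL) = 1 μg/mL — Intermediate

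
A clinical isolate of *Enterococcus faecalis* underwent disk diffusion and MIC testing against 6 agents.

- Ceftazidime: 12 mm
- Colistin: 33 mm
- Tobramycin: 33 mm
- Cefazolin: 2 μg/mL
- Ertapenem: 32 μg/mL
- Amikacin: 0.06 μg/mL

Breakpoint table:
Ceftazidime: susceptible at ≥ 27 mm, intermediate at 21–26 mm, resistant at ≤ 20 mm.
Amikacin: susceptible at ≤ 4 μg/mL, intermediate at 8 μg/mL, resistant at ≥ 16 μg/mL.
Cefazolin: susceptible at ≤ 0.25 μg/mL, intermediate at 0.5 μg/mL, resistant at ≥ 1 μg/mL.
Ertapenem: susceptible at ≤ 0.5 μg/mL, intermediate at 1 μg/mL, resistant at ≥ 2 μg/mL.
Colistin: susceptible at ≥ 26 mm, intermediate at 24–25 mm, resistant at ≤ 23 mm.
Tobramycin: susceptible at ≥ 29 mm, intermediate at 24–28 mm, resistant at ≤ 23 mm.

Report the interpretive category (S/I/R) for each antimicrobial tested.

Ceftazidime 12 mm: ≤ 20 mm — Resistant
Colistin (33 mm) ≥ 26 mm — S
Tobramycin (33 mm) ≥ 29 mm — Susceptible
Cefazolin (2 μg/mL) ≥ 1 μg/mL ⇒ resistant
Ertapenem 32 μg/mL: ≥ 2 μg/mL → Resistant
Amikacin 0.06 μg/mL: ≤ 4 μg/mL ⇒ Susceptible

R, S, S, R, R, S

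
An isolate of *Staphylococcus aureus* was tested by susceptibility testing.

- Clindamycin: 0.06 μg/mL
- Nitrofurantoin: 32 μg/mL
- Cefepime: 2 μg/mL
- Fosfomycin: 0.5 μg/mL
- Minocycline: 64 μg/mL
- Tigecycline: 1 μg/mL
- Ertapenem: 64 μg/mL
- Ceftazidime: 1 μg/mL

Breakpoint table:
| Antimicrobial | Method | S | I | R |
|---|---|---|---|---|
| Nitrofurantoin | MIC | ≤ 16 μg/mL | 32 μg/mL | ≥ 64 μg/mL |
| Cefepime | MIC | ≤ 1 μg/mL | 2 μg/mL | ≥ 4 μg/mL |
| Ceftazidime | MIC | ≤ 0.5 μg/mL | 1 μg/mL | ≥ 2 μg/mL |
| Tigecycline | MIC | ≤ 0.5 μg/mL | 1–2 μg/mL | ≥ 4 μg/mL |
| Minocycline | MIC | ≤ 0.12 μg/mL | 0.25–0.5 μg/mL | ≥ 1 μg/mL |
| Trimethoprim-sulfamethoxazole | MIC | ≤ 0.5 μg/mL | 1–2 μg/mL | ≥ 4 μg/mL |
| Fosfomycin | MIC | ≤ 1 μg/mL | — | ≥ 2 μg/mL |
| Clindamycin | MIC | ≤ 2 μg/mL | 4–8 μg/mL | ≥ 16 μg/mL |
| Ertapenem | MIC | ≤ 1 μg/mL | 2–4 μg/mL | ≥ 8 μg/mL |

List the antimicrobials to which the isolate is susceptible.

Clindamycin 0.06 μg/mL: ≤ 2 μg/mL ⇒ Susceptible
Nitrofurantoin: 32 μg/mL is = 32 μg/mL — Intermediate
Cefepime 2 μg/mL: = 2 μg/mL → intermediate
Fosfomycin 0.5 μg/mL: ≤ 1 μg/mL — S
Minocycline: 64 μg/mL is ≥ 1 μg/mL ⇒ resistant
Tigecycline: 1 μg/mL is in 1–2 μg/mL ⇒ Intermediate
Ertapenem 64 μg/mL: ≥ 8 μg/mL ⇒ Resistant
Ceftazidime 1 μg/mL: = 1 μg/mL — I

clindamycin, fosfomycin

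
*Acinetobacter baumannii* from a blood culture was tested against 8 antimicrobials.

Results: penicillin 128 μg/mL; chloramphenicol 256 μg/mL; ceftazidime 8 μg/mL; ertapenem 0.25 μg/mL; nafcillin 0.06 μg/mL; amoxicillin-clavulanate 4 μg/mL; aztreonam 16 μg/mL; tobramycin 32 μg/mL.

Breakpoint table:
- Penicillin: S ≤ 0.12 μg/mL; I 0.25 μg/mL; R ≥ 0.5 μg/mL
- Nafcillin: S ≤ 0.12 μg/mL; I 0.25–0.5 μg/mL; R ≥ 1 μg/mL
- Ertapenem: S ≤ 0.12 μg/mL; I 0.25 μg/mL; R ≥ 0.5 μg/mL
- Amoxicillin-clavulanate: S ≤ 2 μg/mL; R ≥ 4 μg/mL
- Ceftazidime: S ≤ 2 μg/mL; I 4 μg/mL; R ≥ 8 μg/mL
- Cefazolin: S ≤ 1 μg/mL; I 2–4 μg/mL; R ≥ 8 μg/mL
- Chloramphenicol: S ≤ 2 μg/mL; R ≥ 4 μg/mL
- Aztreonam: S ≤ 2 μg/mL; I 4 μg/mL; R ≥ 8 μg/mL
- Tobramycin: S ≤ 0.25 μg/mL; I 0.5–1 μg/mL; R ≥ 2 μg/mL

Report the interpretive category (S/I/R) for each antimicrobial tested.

Penicillin 128 μg/mL: ≥ 0.5 μg/mL ⇒ R
Chloramphenicol: 256 μg/mL is ≥ 4 μg/mL ⇒ Resistant
Ceftazidime (8 μg/mL) ≥ 8 μg/mL → resistant
Ertapenem 0.25 μg/mL: = 0.25 μg/mL — Intermediate
Nafcillin (0.06 μg/mL) ≤ 0.12 μg/mL → Susceptible
Amoxicillin-clavulanate 4 μg/mL: ≥ 4 μg/mL → R
Aztreonam (16 μg/mL) ≥ 8 μg/mL ⇒ resistant
Tobramycin (32 μg/mL) ≥ 2 μg/mL — R

R, R, R, I, S, R, R, R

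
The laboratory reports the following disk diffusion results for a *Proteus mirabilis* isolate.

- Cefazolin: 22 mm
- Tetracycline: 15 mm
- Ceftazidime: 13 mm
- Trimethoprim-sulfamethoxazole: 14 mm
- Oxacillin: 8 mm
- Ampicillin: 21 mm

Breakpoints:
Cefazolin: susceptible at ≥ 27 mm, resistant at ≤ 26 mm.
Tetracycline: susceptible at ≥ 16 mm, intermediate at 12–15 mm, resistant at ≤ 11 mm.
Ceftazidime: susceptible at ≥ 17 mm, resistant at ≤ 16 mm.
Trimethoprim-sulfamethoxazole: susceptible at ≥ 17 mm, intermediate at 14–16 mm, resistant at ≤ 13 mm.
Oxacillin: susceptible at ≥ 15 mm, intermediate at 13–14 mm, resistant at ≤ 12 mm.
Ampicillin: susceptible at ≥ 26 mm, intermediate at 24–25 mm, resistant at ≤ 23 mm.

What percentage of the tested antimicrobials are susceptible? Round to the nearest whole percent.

Cefazolin: 22 mm is ≤ 26 mm — resistant
Tetracycline 15 mm: in 12–15 mm — I
Ceftazidime: 13 mm is ≤ 16 mm → R
Trimethoprim-sulfamethoxazole 14 mm: in 14–16 mm ⇒ I
Oxacillin 8 mm: ≤ 12 mm — resistant
Ampicillin (21 mm) ≤ 23 mm — Resistant
Susceptible: 0/6

0%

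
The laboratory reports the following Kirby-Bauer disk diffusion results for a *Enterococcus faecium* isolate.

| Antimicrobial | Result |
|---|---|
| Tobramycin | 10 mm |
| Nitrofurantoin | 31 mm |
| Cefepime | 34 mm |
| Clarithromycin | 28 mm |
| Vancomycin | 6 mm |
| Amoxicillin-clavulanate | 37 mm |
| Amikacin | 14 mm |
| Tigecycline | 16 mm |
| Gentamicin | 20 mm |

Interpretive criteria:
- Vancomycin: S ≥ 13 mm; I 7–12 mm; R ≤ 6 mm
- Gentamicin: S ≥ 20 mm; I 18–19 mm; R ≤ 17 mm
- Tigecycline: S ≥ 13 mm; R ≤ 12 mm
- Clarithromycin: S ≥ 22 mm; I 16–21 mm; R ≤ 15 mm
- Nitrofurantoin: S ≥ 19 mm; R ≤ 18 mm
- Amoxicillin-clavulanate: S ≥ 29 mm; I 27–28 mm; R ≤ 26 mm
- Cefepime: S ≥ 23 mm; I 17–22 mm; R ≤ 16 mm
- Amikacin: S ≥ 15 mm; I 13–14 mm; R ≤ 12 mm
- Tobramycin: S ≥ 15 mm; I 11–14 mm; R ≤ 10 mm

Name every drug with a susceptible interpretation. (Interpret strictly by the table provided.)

Tobramycin: 10 mm is ≤ 10 mm ⇒ Resistant
Nitrofurantoin (31 mm) ≥ 19 mm → S
Cefepime: 34 mm is ≥ 23 mm ⇒ susceptible
Clarithromycin: 28 mm is ≥ 22 mm → Susceptible
Vancomycin (6 mm) ≤ 6 mm — Resistant
Amoxicillin-clavulanate (37 mm) ≥ 29 mm ⇒ S
Amikacin: 14 mm is in 13–14 mm — Intermediate
Tigecycline 16 mm: ≥ 13 mm ⇒ S
Gentamicin (20 mm) ≥ 20 mm — S

nitrofurantoin, cefepime, clarithromycin, amoxicillin-clavulanate, tigecycline, gentamicin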